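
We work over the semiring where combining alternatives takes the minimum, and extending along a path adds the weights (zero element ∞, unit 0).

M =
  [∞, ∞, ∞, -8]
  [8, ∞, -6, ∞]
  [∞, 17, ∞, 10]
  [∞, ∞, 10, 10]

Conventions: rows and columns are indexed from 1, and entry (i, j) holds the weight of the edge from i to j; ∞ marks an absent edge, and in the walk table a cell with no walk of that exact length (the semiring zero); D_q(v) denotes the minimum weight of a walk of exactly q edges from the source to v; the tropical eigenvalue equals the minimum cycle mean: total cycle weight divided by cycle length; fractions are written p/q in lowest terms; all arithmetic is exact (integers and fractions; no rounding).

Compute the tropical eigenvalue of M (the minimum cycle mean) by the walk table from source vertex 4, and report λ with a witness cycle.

q=0: [∞, ∞, ∞, 0]
q=1: [∞, ∞, 10, 10]
q=2: [∞, 27, 20, 20]
q=3: [35, 37, 21, 30]
q=4: [45, 38, 31, 27]
Optimal cycle mean attained by: cycle 2->3->2, total (-6) + 17, length 2.
Answer: λ = 11/2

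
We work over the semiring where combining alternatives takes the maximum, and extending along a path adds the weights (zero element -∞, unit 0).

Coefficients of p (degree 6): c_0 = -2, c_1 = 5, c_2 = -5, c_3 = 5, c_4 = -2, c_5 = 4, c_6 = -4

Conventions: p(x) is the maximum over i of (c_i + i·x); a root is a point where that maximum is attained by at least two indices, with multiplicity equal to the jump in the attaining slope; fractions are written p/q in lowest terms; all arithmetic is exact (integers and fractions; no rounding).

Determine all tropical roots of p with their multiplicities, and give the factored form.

hull edge (i=0, c=-2) to (i=1, c=5): slope 7, span 1
hull edge (i=1, c=5) to (i=3, c=5): slope 0, span 2
hull edge (i=3, c=5) to (i=5, c=4): slope -1/2, span 2
hull edge (i=5, c=4) to (i=6, c=-4): slope -8, span 1
Factored form: p(x) = -4 ⊗ (x ⊕ (-7)) ⊗ (x ⊕ 0) ⊗ (x ⊕ 0) ⊗ (x ⊕ 1/2) ⊗ (x ⊕ 1/2) ⊗ (x ⊕ 8)
Answer: roots = -7 (mult 1), 0 (mult 2), 1/2 (mult 2), 8 (mult 1)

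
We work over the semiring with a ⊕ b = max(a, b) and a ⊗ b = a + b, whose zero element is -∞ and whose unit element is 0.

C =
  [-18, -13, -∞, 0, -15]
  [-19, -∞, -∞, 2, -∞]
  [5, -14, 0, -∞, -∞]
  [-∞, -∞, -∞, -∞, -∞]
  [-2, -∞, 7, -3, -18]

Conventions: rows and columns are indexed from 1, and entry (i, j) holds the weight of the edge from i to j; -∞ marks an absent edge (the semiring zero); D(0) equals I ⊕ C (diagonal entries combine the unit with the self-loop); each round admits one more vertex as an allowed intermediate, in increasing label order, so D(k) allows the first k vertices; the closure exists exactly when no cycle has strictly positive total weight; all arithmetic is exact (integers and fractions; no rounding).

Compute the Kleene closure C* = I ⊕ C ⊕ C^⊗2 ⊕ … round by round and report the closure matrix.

D(0):
  [0, -13, -∞, 0, -15]
  [-19, 0, -∞, 2, -∞]
  [5, -14, 0, -∞, -∞]
  [-∞, -∞, -∞, 0, -∞]
  [-2, -∞, 7, -3, 0]
D(1):
  [0, -13, -∞, 0, -15]
  [-19, 0, -∞, 2, -34]
  [5, -8, 0, 5, -10]
  [-∞, -∞, -∞, 0, -∞]
  [-2, -15, 7, -2, 0]
D(2):
  [0, -13, -∞, 0, -15]
  [-19, 0, -∞, 2, -34]
  [5, -8, 0, 5, -10]
  [-∞, -∞, -∞, 0, -∞]
  [-2, -15, 7, -2, 0]
D(3):
  [0, -13, -∞, 0, -15]
  [-19, 0, -∞, 2, -34]
  [5, -8, 0, 5, -10]
  [-∞, -∞, -∞, 0, -∞]
  [12, -1, 7, 12, 0]
D(4):
  [0, -13, -∞, 0, -15]
  [-19, 0, -∞, 2, -34]
  [5, -8, 0, 5, -10]
  [-∞, -∞, -∞, 0, -∞]
  [12, -1, 7, 12, 0]
D(5):
  [0, -13, -8, 0, -15]
  [-19, 0, -27, 2, -34]
  [5, -8, 0, 5, -10]
  [-∞, -∞, -∞, 0, -∞]
  [12, -1, 7, 12, 0]
Answer: C* = [[0, -13, -8, 0, -15], [-19, 0, -27, 2, -34], [5, -8, 0, 5, -10], [-∞, -∞, -∞, 0, -∞], [12, -1, 7, 12, 0]]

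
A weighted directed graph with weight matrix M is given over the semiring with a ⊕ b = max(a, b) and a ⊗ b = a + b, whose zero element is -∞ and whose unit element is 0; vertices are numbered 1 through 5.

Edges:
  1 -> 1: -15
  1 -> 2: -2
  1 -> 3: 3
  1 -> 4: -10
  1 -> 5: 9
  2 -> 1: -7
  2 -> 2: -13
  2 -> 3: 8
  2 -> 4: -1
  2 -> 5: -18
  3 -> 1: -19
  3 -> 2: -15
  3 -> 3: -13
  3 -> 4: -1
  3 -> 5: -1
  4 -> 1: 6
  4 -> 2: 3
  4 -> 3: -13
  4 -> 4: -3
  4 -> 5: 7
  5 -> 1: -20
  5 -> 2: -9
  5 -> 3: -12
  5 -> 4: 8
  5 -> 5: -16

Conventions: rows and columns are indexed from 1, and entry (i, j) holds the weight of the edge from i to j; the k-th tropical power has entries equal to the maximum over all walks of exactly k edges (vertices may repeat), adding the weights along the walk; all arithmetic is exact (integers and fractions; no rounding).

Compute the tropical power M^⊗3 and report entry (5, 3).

M^⊗2:
  [-4, 0, 6, 17, 2]
  [5, 2, -4, 7, 7]
  [5, 2, -7, 7, 6]
  [3, 4, 11, 15, 15]
  [14, 11, -1, 5, 15]
M^⊗3:
  [23, 20, 8, 14, 24]
  [13, 10, 10, 15, 14]
  [13, 10, 10, 14, 14]
  [21, 18, 12, 23, 22]
  [11, 12, 19, 23, 23]
Key observation: the optimum is the walk 5->4->2->3, with weight 8 + 3 + 8 = 19.
Optimal value attained by: walk 5->4->2->3.
Answer: (M^⊗3)[5][3] = 19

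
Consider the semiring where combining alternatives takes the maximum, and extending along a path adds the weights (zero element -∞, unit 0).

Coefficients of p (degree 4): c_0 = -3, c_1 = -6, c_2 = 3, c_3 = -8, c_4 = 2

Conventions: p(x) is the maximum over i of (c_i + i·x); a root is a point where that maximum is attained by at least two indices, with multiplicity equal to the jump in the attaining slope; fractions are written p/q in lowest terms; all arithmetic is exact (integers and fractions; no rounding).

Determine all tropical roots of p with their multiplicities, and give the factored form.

hull edge (i=0, c=-3) to (i=2, c=3): slope 3, span 2
hull edge (i=2, c=3) to (i=4, c=2): slope -1/2, span 2
Factored form: p(x) = 2 ⊗ (x ⊕ (-3)) ⊗ (x ⊕ (-3)) ⊗ (x ⊕ 1/2) ⊗ (x ⊕ 1/2)
Answer: roots = -3 (mult 2), 1/2 (mult 2)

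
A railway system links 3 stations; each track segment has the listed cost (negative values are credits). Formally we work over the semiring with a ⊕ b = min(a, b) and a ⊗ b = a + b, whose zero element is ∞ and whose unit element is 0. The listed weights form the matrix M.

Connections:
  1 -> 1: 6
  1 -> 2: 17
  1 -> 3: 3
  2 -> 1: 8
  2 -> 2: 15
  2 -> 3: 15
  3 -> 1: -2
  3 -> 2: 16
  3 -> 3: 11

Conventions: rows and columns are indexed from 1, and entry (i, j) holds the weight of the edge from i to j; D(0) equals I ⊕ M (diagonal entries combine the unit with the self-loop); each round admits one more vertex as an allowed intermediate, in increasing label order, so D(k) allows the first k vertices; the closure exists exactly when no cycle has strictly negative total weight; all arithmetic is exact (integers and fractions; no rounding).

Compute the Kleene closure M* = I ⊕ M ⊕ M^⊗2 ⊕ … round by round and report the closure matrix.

D(0):
  [0, 17, 3]
  [8, 0, 15]
  [-2, 16, 0]
D(1):
  [0, 17, 3]
  [8, 0, 11]
  [-2, 15, 0]
D(2):
  [0, 17, 3]
  [8, 0, 11]
  [-2, 15, 0]
D(3):
  [0, 17, 3]
  [8, 0, 11]
  [-2, 15, 0]
Answer: M* = [[0, 17, 3], [8, 0, 11], [-2, 15, 0]]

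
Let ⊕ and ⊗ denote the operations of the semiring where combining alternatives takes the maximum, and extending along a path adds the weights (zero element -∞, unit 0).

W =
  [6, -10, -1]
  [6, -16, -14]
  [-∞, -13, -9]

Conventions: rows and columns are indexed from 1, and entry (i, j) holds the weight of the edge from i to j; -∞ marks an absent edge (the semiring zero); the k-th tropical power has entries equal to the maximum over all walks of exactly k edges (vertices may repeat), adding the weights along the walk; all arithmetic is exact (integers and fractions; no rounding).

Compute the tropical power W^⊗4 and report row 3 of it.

W^⊗2:
  [12, -4, 5]
  [12, -4, 5]
  [-7, -22, -18]
W^⊗3:
  [18, 2, 11]
  [18, 2, 11]
  [-1, -17, -8]
W^⊗4:
  [24, 8, 17]
  [24, 8, 17]
  [5, -11, -2]
Answer: row 3 of W^⊗4 = [5, -11, -2]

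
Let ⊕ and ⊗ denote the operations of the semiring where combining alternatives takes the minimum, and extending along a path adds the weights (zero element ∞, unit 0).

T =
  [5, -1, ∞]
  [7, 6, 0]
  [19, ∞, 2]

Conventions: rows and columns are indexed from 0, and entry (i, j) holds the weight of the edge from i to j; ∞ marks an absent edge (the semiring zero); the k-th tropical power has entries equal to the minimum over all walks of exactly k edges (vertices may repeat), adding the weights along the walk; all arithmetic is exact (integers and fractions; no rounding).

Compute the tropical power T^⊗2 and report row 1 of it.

T^⊗2:
  [6, 4, -1]
  [12, 6, 2]
  [21, 18, 4]
Answer: row 1 of T^⊗2 = [12, 6, 2]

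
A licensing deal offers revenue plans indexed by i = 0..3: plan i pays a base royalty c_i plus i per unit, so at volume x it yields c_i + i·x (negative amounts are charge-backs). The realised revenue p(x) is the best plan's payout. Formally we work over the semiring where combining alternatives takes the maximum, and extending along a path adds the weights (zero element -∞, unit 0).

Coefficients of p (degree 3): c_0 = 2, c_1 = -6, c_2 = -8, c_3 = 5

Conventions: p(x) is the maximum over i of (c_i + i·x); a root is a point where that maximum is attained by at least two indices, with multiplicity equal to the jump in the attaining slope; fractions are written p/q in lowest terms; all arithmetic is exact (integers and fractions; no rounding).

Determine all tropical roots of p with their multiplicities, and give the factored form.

hull edge (i=0, c=2) to (i=3, c=5): slope 1, span 3
Factored form: p(x) = 5 ⊗ (x ⊕ (-1)) ⊗ (x ⊕ (-1)) ⊗ (x ⊕ (-1))
Answer: roots = -1 (mult 3)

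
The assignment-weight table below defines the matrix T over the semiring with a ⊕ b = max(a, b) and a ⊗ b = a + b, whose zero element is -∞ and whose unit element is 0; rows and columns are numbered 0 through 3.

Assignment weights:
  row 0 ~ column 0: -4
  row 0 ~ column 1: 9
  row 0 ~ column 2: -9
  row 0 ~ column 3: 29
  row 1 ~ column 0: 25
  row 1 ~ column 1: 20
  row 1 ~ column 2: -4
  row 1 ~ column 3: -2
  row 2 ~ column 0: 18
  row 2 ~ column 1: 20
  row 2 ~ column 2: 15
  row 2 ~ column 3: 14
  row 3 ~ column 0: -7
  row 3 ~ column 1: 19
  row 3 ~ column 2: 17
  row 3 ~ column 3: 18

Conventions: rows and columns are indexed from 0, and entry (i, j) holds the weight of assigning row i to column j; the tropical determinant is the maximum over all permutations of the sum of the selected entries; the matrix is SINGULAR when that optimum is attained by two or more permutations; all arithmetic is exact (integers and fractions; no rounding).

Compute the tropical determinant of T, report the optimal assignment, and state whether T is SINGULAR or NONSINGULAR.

σ = (0, 1, 2, 3): (-4) + 20 + 15 + 18 = 49
σ = (0, 1, 3, 2): (-4) + 20 + 14 + 17 = 47
σ = (0, 2, 1, 3): (-4) + (-4) + 20 + 18 = 30
σ = (0, 2, 3, 1): (-4) + (-4) + 14 + 19 = 25
σ = (0, 3, 1, 2): (-4) + (-2) + 20 + 17 = 31
σ = (0, 3, 2, 1): (-4) + (-2) + 15 + 19 = 28
σ = (1, 0, 2, 3): 9 + 25 + 15 + 18 = 67
σ = (1, 0, 3, 2): 9 + 25 + 14 + 17 = 65
σ = (1, 2, 0, 3): 9 + (-4) + 18 + 18 = 41
σ = (1, 2, 3, 0): 9 + (-4) + 14 + (-7) = 12
σ = (1, 3, 0, 2): 9 + (-2) + 18 + 17 = 42
σ = (1, 3, 2, 0): 9 + (-2) + 15 + (-7) = 15
σ = (2, 0, 1, 3): (-9) + 25 + 20 + 18 = 54
σ = (2, 0, 3, 1): (-9) + 25 + 14 + 19 = 49
σ = (2, 1, 0, 3): (-9) + 20 + 18 + 18 = 47
σ = (2, 1, 3, 0): (-9) + 20 + 14 + (-7) = 18
σ = (2, 3, 0, 1): (-9) + (-2) + 18 + 19 = 26
σ = (2, 3, 1, 0): (-9) + (-2) + 20 + (-7) = 2
σ = (3, 0, 1, 2): 29 + 25 + 20 + 17 = 91
σ = (3, 0, 2, 1): 29 + 25 + 15 + 19 = 88
σ = (3, 1, 0, 2): 29 + 20 + 18 + 17 = 84
σ = (3, 1, 2, 0): 29 + 20 + 15 + (-7) = 57
σ = (3, 2, 0, 1): 29 + (-4) + 18 + 19 = 62
σ = (3, 2, 1, 0): 29 + (-4) + 20 + (-7) = 38
Optimal value attained by: σ = (3, 0, 1, 2).
Answer: det⊕(T) = 91; verdict: NONSINGULAR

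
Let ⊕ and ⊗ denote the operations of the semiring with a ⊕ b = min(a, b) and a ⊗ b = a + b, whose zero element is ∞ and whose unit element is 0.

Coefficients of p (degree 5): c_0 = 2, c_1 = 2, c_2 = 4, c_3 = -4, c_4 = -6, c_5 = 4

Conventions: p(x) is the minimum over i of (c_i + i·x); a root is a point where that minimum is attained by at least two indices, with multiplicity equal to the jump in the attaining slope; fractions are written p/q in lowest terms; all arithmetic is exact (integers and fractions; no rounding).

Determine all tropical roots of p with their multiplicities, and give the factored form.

hull edge (i=0, c=2) to (i=4, c=-6): slope -2, span 4
hull edge (i=4, c=-6) to (i=5, c=4): slope 10, span 1
Factored form: p(x) = 4 ⊗ (x ⊕ (-10)) ⊗ (x ⊕ 2) ⊗ (x ⊕ 2) ⊗ (x ⊕ 2) ⊗ (x ⊕ 2)
Answer: roots = -10 (mult 1), 2 (mult 4)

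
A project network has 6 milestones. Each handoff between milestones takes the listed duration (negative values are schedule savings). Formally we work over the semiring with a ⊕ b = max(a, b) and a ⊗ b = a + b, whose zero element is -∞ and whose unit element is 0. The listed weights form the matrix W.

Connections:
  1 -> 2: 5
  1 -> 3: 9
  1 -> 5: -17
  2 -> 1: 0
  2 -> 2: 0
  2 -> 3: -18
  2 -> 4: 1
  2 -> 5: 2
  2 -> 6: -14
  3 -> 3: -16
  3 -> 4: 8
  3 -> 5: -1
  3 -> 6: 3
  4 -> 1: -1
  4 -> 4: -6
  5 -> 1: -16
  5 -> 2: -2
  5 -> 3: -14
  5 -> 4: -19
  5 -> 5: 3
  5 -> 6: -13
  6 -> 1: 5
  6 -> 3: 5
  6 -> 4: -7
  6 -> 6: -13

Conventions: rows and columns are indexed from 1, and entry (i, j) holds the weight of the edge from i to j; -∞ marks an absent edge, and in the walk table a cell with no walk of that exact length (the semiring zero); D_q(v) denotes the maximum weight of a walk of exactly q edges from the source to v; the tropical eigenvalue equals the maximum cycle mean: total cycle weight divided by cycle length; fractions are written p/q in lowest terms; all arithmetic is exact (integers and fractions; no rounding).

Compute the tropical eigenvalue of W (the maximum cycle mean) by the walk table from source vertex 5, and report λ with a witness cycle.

q=0: [-∞, -∞, -∞, -∞, 0, -∞]
q=1: [-16, -2, -14, -19, 3, -13]
q=2: [-2, 1, -7, -1, 6, -10]
q=3: [1, 4, 7, 2, 9, -4]
q=4: [4, 7, 10, 15, 12, 10]
q=5: [15, 10, 15, 18, 15, 13]
q=6: [18, 20, 24, 23, 18, 18]
Optimal cycle mean attained by: cycle 1->3->6->1, total 9 + 3 + 5, length 3.
Answer: λ = 17/3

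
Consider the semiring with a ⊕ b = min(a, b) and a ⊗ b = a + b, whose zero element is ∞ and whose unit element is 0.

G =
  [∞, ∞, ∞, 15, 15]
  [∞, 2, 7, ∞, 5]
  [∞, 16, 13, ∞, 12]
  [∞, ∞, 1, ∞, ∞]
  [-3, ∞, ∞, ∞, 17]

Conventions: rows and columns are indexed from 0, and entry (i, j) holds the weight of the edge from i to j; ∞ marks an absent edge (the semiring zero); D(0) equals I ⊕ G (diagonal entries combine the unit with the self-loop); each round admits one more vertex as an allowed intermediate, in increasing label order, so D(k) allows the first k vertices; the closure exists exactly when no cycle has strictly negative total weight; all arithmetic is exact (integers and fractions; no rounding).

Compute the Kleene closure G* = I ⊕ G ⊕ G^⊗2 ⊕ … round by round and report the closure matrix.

D(0):
  [0, ∞, ∞, 15, 15]
  [∞, 0, 7, ∞, 5]
  [∞, 16, 0, ∞, 12]
  [∞, ∞, 1, 0, ∞]
  [-3, ∞, ∞, ∞, 0]
D(1):
  [0, ∞, ∞, 15, 15]
  [∞, 0, 7, ∞, 5]
  [∞, 16, 0, ∞, 12]
  [∞, ∞, 1, 0, ∞]
  [-3, ∞, ∞, 12, 0]
D(2):
  [0, ∞, ∞, 15, 15]
  [∞, 0, 7, ∞, 5]
  [∞, 16, 0, ∞, 12]
  [∞, ∞, 1, 0, ∞]
  [-3, ∞, ∞, 12, 0]
D(3):
  [0, ∞, ∞, 15, 15]
  [∞, 0, 7, ∞, 5]
  [∞, 16, 0, ∞, 12]
  [∞, 17, 1, 0, 13]
  [-3, ∞, ∞, 12, 0]
D(4):
  [0, 32, 16, 15, 15]
  [∞, 0, 7, ∞, 5]
  [∞, 16, 0, ∞, 12]
  [∞, 17, 1, 0, 13]
  [-3, 29, 13, 12, 0]
D(5):
  [0, 32, 16, 15, 15]
  [2, 0, 7, 17, 5]
  [9, 16, 0, 24, 12]
  [10, 17, 1, 0, 13]
  [-3, 29, 13, 12, 0]
Answer: G* = [[0, 32, 16, 15, 15], [2, 0, 7, 17, 5], [9, 16, 0, 24, 12], [10, 17, 1, 0, 13], [-3, 29, 13, 12, 0]]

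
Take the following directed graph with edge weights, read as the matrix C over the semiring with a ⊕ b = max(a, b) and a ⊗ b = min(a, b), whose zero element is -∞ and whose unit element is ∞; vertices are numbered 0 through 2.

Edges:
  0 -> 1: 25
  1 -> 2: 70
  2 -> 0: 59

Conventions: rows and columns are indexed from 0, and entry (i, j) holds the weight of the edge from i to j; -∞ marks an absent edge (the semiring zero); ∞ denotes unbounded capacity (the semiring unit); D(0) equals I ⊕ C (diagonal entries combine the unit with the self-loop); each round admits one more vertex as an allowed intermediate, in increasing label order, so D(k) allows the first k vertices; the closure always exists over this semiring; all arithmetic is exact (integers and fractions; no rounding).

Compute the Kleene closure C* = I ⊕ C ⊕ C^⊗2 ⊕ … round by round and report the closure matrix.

D(0):
  [∞, 25, -∞]
  [-∞, ∞, 70]
  [59, -∞, ∞]
D(1):
  [∞, 25, -∞]
  [-∞, ∞, 70]
  [59, 25, ∞]
D(2):
  [∞, 25, 25]
  [-∞, ∞, 70]
  [59, 25, ∞]
D(3):
  [∞, 25, 25]
  [59, ∞, 70]
  [59, 25, ∞]
Answer: C* = [[∞, 25, 25], [59, ∞, 70], [59, 25, ∞]]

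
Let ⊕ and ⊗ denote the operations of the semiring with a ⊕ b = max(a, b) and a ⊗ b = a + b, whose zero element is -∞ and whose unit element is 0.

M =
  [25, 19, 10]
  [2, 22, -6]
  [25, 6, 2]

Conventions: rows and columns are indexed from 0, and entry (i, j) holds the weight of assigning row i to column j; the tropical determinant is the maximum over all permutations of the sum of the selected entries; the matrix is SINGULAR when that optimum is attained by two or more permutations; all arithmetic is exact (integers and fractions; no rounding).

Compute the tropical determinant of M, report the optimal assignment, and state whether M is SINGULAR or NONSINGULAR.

σ = (0, 1, 2): 25 + 22 + 2 = 49
σ = (0, 2, 1): 25 + (-6) + 6 = 25
σ = (1, 0, 2): 19 + 2 + 2 = 23
σ = (1, 2, 0): 19 + (-6) + 25 = 38
σ = (2, 0, 1): 10 + 2 + 6 = 18
σ = (2, 1, 0): 10 + 22 + 25 = 57
Optimal value attained by: σ = (2, 1, 0).
Answer: det⊕(M) = 57; verdict: NONSINGULAR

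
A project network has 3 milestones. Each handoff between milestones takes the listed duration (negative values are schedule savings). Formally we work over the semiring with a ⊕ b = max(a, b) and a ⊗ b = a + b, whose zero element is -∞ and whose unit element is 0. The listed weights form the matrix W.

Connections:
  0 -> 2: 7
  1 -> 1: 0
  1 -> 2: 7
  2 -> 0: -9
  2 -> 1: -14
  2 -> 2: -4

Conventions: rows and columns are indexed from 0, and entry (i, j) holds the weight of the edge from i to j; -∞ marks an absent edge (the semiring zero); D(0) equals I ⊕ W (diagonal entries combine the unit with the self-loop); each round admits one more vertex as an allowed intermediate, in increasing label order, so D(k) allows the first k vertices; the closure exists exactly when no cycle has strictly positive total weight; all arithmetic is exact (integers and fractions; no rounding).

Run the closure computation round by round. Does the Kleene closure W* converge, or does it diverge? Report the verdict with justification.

D(0):
  [0, -∞, 7]
  [-∞, 0, 7]
  [-9, -14, 0]
D(1):
  [0, -∞, 7]
  [-∞, 0, 7]
  [-9, -14, 0]
D(2):
  [0, -∞, 7]
  [-∞, 0, 7]
  [-9, -14, 0]
D(3):
  [0, -7, 7]
  [-2, 0, 7]
  [-9, -14, 0]
Key observation: every diagonal entry stays at the unit through all rounds, so no improving cycle exists.
Answer: CONVERGES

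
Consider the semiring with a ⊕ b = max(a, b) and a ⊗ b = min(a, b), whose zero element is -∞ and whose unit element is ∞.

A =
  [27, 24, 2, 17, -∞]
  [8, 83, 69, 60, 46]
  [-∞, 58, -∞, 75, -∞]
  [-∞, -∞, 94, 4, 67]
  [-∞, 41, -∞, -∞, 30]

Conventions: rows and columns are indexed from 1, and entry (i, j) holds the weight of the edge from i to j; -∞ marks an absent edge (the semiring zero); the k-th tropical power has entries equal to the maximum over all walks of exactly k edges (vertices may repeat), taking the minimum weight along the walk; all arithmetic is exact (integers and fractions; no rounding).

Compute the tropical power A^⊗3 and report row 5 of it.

A^⊗2:
  [27, 24, 24, 24, 24]
  [8, 83, 69, 69, 60]
  [8, 58, 75, 58, 67]
  [-∞, 58, 4, 75, 30]
  [8, 41, 41, 41, 41]
A^⊗3:
  [27, 24, 24, 24, 24]
  [8, 83, 69, 69, 67]
  [8, 58, 58, 75, 58]
  [8, 58, 75, 58, 67]
  [8, 41, 41, 41, 41]
Answer: row 5 of A^⊗3 = [8, 41, 41, 41, 41]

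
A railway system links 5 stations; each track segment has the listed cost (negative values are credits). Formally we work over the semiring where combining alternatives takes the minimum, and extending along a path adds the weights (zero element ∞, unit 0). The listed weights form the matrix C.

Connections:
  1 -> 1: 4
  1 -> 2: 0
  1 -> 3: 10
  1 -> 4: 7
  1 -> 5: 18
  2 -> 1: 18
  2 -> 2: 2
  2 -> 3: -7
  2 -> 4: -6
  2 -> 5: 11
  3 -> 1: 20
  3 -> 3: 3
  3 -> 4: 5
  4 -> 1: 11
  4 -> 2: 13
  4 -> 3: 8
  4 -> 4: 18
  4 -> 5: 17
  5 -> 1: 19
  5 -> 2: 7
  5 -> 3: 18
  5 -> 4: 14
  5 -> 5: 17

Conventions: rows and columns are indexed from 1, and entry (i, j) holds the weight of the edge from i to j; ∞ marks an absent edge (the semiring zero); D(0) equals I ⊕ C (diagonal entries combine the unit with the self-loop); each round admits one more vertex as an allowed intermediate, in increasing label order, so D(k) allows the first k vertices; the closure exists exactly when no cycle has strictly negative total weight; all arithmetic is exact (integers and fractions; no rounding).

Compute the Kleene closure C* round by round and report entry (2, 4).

D(0):
  [0, 0, 10, 7, 18]
  [18, 0, -7, -6, 11]
  [20, ∞, 0, 5, ∞]
  [11, 13, 8, 0, 17]
  [19, 7, 18, 14, 0]
D(1):
  [0, 0, 10, 7, 18]
  [18, 0, -7, -6, 11]
  [20, 20, 0, 5, 38]
  [11, 11, 8, 0, 17]
  [19, 7, 18, 14, 0]
D(2):
  [0, 0, -7, -6, 11]
  [18, 0, -7, -6, 11]
  [20, 20, 0, 5, 31]
  [11, 11, 4, 0, 17]
  [19, 7, 0, 1, 0]
D(3):
  [0, 0, -7, -6, 11]
  [13, 0, -7, -6, 11]
  [20, 20, 0, 5, 31]
  [11, 11, 4, 0, 17]
  [19, 7, 0, 1, 0]
D(4):
  [0, 0, -7, -6, 11]
  [5, 0, -7, -6, 11]
  [16, 16, 0, 5, 22]
  [11, 11, 4, 0, 17]
  [12, 7, 0, 1, 0]
D(5):
  [0, 0, -7, -6, 11]
  [5, 0, -7, -6, 11]
  [16, 16, 0, 5, 22]
  [11, 11, 4, 0, 17]
  [12, 7, 0, 1, 0]
Answer: C*[2][4] = -6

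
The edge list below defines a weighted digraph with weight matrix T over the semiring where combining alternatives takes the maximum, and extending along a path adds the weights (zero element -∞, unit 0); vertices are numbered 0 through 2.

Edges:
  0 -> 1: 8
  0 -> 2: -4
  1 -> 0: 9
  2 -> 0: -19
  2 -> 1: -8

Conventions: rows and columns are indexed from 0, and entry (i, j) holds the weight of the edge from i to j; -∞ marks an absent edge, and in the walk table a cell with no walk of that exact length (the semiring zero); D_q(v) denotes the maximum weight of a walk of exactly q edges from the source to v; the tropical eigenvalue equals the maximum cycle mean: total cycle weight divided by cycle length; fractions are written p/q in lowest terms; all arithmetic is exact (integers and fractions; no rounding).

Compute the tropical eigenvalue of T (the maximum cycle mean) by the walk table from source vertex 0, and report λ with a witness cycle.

q=0: [0, -∞, -∞]
q=1: [-∞, 8, -4]
q=2: [17, -12, -∞]
q=3: [-3, 25, 13]
Optimal cycle mean attained by: cycle 0->1->0, total 8 + 9, length 2.
Answer: λ = 17/2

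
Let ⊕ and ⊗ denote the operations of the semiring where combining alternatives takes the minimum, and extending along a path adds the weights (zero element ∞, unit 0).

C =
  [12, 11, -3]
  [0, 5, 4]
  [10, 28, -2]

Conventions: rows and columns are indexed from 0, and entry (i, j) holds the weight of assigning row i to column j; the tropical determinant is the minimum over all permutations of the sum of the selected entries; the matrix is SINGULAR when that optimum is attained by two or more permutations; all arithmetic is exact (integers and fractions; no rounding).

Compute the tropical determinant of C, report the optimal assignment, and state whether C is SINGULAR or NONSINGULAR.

σ = (0, 1, 2): 12 + 5 + (-2) = 15
σ = (0, 2, 1): 12 + 4 + 28 = 44
σ = (1, 0, 2): 11 + 0 + (-2) = 9
σ = (1, 2, 0): 11 + 4 + 10 = 25
σ = (2, 0, 1): (-3) + 0 + 28 = 25
σ = (2, 1, 0): (-3) + 5 + 10 = 12
Optimal value attained by: σ = (1, 0, 2).
Answer: det⊕(C) = 9; verdict: NONSINGULAR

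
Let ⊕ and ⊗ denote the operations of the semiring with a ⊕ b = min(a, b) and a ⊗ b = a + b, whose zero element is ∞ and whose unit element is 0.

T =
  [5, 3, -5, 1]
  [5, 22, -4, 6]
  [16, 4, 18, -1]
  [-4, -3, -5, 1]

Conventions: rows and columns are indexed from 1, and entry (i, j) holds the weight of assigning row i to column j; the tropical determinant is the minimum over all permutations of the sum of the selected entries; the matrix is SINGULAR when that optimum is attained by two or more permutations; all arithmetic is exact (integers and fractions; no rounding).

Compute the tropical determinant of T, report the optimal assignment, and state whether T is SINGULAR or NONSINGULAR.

σ = (1, 2, 3, 4): 5 + 22 + 18 + 1 = 46
σ = (1, 2, 4, 3): 5 + 22 + (-1) + (-5) = 21
σ = (1, 3, 2, 4): 5 + (-4) + 4 + 1 = 6
σ = (1, 3, 4, 2): 5 + (-4) + (-1) + (-3) = -3
σ = (1, 4, 2, 3): 5 + 6 + 4 + (-5) = 10
σ = (1, 4, 3, 2): 5 + 6 + 18 + (-3) = 26
σ = (2, 1, 3, 4): 3 + 5 + 18 + 1 = 27
σ = (2, 1, 4, 3): 3 + 5 + (-1) + (-5) = 2
σ = (2, 3, 1, 4): 3 + (-4) + 16 + 1 = 16
σ = (2, 3, 4, 1): 3 + (-4) + (-1) + (-4) = -6
σ = (2, 4, 1, 3): 3 + 6 + 16 + (-5) = 20
σ = (2, 4, 3, 1): 3 + 6 + 18 + (-4) = 23
σ = (3, 1, 2, 4): (-5) + 5 + 4 + 1 = 5
σ = (3, 1, 4, 2): (-5) + 5 + (-1) + (-3) = -4
σ = (3, 2, 1, 4): (-5) + 22 + 16 + 1 = 34
σ = (3, 2, 4, 1): (-5) + 22 + (-1) + (-4) = 12
σ = (3, 4, 1, 2): (-5) + 6 + 16 + (-3) = 14
σ = (3, 4, 2, 1): (-5) + 6 + 4 + (-4) = 1
σ = (4, 1, 2, 3): 1 + 5 + 4 + (-5) = 5
σ = (4, 1, 3, 2): 1 + 5 + 18 + (-3) = 21
σ = (4, 2, 1, 3): 1 + 22 + 16 + (-5) = 34
σ = (4, 2, 3, 1): 1 + 22 + 18 + (-4) = 37
σ = (4, 3, 1, 2): 1 + (-4) + 16 + (-3) = 10
σ = (4, 3, 2, 1): 1 + (-4) + 4 + (-4) = -3
Optimal value attained by: σ = (2, 3, 4, 1).
Answer: det⊕(T) = -6; verdict: NONSINGULAR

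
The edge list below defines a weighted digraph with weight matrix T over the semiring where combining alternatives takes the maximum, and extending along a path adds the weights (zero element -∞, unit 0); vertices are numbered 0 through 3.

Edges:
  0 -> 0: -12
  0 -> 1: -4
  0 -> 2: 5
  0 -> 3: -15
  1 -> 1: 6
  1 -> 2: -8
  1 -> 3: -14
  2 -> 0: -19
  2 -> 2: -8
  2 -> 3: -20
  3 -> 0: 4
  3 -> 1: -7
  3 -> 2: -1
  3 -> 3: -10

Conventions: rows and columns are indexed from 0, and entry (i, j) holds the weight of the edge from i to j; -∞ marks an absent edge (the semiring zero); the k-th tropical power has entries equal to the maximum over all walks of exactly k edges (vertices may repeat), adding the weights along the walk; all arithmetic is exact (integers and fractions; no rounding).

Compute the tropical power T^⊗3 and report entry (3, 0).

T^⊗2:
  [-11, 2, -3, -15]
  [-10, 12, -2, -8]
  [-16, -23, -14, -28]
  [-6, 0, 9, -11]
T^⊗3:
  [-11, 8, -6, -12]
  [-4, 18, 4, -2]
  [-24, -17, -11, -31]
  [-7, 6, 1, -11]
Key observation: the optimum is the walk 3->0->3->0, with weight 4 + (-15) + 4 = -7.
Optimal value attained by: walk 3->0->3->0.
Answer: (T^⊗3)[3][0] = -7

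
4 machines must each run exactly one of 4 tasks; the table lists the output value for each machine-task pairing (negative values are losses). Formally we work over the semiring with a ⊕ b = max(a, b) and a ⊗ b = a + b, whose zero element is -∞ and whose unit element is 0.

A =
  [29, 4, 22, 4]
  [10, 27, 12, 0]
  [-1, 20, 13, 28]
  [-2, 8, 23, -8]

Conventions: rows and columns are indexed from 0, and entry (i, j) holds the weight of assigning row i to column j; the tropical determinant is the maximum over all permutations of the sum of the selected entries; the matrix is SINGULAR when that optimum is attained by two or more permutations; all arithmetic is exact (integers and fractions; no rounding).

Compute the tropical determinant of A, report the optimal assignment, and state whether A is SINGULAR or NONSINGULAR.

σ = (0, 1, 2, 3): 29 + 27 + 13 + (-8) = 61
σ = (0, 1, 3, 2): 29 + 27 + 28 + 23 = 107
σ = (0, 2, 1, 3): 29 + 12 + 20 + (-8) = 53
σ = (0, 2, 3, 1): 29 + 12 + 28 + 8 = 77
σ = (0, 3, 1, 2): 29 + 0 + 20 + 23 = 72
σ = (0, 3, 2, 1): 29 + 0 + 13 + 8 = 50
σ = (1, 0, 2, 3): 4 + 10 + 13 + (-8) = 19
σ = (1, 0, 3, 2): 4 + 10 + 28 + 23 = 65
σ = (1, 2, 0, 3): 4 + 12 + (-1) + (-8) = 7
σ = (1, 2, 3, 0): 4 + 12 + 28 + (-2) = 42
σ = (1, 3, 0, 2): 4 + 0 + (-1) + 23 = 26
σ = (1, 3, 2, 0): 4 + 0 + 13 + (-2) = 15
σ = (2, 0, 1, 3): 22 + 10 + 20 + (-8) = 44
σ = (2, 0, 3, 1): 22 + 10 + 28 + 8 = 68
σ = (2, 1, 0, 3): 22 + 27 + (-1) + (-8) = 40
σ = (2, 1, 3, 0): 22 + 27 + 28 + (-2) = 75
σ = (2, 3, 0, 1): 22 + 0 + (-1) + 8 = 29
σ = (2, 3, 1, 0): 22 + 0 + 20 + (-2) = 40
σ = (3, 0, 1, 2): 4 + 10 + 20 + 23 = 57
σ = (3, 0, 2, 1): 4 + 10 + 13 + 8 = 35
σ = (3, 1, 0, 2): 4 + 27 + (-1) + 23 = 53
σ = (3, 1, 2, 0): 4 + 27 + 13 + (-2) = 42
σ = (3, 2, 0, 1): 4 + 12 + (-1) + 8 = 23
σ = (3, 2, 1, 0): 4 + 12 + 20 + (-2) = 34
Optimal value attained by: σ = (0, 1, 3, 2).
Answer: det⊕(A) = 107; verdict: NONSINGULAR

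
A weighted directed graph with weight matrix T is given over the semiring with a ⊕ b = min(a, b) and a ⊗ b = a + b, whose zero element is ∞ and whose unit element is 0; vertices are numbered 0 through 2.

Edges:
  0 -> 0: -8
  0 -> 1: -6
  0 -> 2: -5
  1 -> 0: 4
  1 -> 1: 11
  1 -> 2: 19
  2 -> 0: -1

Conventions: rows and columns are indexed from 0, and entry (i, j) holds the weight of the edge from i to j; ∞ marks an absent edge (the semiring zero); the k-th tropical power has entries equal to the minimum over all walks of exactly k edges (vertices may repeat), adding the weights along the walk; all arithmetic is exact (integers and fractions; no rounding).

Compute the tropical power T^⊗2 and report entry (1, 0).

T^⊗2:
  [-16, -14, -13]
  [-4, -2, -1]
  [-9, -7, -6]
Key observation: the optimum is the walk 1->0->0, with weight 4 + (-8) = -4.
Optimal value attained by: walk 1->0->0.
Answer: (T^⊗2)[1][0] = -4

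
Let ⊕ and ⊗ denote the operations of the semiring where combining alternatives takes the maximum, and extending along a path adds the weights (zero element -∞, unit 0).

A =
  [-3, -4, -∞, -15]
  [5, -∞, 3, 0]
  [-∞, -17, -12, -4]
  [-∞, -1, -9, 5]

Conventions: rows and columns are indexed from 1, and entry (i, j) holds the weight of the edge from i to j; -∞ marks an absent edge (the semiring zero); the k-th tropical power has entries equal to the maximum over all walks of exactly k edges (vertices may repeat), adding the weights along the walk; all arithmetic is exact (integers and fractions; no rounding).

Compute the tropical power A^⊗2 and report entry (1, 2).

A^⊗2:
  [1, -7, -1, -4]
  [2, 1, -9, 5]
  [-12, -5, -13, 1]
  [4, 4, 2, 10]
Key observation: the optimum is the walk 1->1->2, with weight (-3) + (-4) = -7.
Optimal value attained by: walk 1->1->2.
Answer: (A^⊗2)[1][2] = -7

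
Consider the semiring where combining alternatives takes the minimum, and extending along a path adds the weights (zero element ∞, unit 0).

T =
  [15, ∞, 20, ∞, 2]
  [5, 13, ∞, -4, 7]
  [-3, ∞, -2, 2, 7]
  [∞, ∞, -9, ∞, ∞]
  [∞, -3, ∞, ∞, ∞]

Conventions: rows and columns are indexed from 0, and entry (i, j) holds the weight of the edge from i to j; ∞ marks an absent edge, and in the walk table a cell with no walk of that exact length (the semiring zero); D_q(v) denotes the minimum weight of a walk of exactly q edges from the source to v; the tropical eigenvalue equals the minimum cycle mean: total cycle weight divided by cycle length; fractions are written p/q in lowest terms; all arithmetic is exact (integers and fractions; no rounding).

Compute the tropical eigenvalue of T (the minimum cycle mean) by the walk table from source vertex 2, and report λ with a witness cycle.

q=0: [∞, ∞, 0, ∞, ∞]
q=1: [-3, ∞, -2, 2, 7]
q=2: [-5, 4, -7, 0, -1]
q=3: [-10, -4, -9, -5, -3]
q=4: [-12, -6, -14, -8, -8]
q=5: [-17, -11, -17, -12, -10]
Optimal cycle mean attained by: cycle 2->3->2, total 2 + (-9), length 2.
Answer: λ = -7/2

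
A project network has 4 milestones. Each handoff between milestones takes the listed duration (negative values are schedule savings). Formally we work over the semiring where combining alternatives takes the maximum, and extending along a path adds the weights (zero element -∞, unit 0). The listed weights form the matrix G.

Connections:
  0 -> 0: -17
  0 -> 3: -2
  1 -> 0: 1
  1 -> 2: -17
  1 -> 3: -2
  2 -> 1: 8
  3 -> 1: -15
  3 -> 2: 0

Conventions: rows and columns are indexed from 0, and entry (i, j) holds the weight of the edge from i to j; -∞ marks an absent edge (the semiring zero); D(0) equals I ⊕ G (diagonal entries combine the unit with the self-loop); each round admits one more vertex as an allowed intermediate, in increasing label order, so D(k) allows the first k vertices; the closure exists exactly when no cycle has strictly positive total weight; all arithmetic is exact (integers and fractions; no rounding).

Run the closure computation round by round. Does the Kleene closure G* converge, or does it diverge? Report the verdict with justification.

D(0):
  [0, -∞, -∞, -2]
  [1, 0, -17, -2]
  [-∞, 8, 0, -∞]
  [-∞, -15, 0, 0]
D(1):
  [0, -∞, -∞, -2]
  [1, 0, -17, -1]
  [-∞, 8, 0, -∞]
  [-∞, -15, 0, 0]
D(2):
  [0, -∞, -∞, -2]
  [1, 0, -17, -1]
  [9, 8, 0, 7]
  [-14, -15, 0, 0]
Detection: at round 3, diagonal entry (3, 3) turns strictly positive.
Key observation: the cycle 3->2->1->0->3 has total weight 0 + 8 + 1 + (-2), which is strictly positive.
Answer: DIVERGES — positive cycle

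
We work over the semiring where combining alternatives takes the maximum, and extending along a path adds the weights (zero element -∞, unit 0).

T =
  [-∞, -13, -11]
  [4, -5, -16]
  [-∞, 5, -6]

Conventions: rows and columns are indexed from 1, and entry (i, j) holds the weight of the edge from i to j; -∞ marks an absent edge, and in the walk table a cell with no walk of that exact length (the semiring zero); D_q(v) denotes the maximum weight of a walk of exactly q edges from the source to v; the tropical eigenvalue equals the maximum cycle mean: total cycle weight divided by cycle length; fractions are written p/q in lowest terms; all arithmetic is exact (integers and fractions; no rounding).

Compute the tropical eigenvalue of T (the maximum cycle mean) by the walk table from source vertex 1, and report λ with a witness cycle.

q=0: [0, -∞, -∞]
q=1: [-∞, -13, -11]
q=2: [-9, -6, -17]
q=3: [-2, -11, -20]
Optimal cycle mean attained by: cycle 1->3->2->1, total (-11) + 5 + 4, length 3.
Answer: λ = -2/3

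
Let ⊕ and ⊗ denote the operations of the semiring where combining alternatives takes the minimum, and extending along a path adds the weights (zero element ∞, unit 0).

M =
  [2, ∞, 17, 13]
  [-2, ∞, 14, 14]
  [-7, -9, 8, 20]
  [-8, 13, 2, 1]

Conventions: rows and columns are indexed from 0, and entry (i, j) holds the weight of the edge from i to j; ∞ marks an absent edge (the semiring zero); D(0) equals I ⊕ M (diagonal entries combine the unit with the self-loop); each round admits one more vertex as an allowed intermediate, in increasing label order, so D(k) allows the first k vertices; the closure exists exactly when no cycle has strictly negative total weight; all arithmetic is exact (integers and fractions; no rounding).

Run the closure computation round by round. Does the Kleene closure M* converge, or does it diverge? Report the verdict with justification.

D(0):
  [0, ∞, 17, 13]
  [-2, 0, 14, 14]
  [-7, -9, 0, 20]
  [-8, 13, 2, 0]
D(1):
  [0, ∞, 17, 13]
  [-2, 0, 14, 11]
  [-7, -9, 0, 6]
  [-8, 13, 2, 0]
D(2):
  [0, ∞, 17, 13]
  [-2, 0, 14, 11]
  [-11, -9, 0, 2]
  [-8, 13, 2, 0]
D(3):
  [0, 8, 17, 13]
  [-2, 0, 14, 11]
  [-11, -9, 0, 2]
  [-9, -7, 2, 0]
D(4):
  [0, 6, 15, 13]
  [-2, 0, 13, 11]
  [-11, -9, 0, 2]
  [-9, -7, 2, 0]
Key observation: every diagonal entry stays at the unit through all rounds, so no improving cycle exists.
Answer: CONVERGES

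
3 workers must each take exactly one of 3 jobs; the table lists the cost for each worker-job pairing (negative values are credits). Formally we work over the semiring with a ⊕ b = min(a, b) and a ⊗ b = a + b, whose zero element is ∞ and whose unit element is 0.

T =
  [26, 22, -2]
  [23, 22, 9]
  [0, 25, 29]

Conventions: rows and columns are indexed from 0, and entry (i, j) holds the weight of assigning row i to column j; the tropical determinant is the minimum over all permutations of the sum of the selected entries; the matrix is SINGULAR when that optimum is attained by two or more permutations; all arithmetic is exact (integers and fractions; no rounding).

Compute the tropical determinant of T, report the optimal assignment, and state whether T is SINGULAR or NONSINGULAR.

σ = (0, 1, 2): 26 + 22 + 29 = 77
σ = (0, 2, 1): 26 + 9 + 25 = 60
σ = (1, 0, 2): 22 + 23 + 29 = 74
σ = (1, 2, 0): 22 + 9 + 0 = 31
σ = (2, 0, 1): (-2) + 23 + 25 = 46
σ = (2, 1, 0): (-2) + 22 + 0 = 20
Optimal value attained by: σ = (2, 1, 0).
Answer: det⊕(T) = 20; verdict: NONSINGULAR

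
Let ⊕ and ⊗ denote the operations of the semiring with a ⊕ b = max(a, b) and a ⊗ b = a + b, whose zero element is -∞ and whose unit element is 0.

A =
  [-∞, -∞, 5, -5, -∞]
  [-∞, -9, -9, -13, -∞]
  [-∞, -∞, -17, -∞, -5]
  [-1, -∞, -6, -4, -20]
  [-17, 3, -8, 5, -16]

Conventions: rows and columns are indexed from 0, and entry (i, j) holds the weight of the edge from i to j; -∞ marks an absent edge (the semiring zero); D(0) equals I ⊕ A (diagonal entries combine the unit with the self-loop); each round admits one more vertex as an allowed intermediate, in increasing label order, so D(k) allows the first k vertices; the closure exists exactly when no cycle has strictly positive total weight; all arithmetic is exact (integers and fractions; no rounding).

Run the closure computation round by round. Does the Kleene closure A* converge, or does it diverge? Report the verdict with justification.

D(0):
  [0, -∞, 5, -5, -∞]
  [-∞, 0, -9, -13, -∞]
  [-∞, -∞, 0, -∞, -5]
  [-1, -∞, -6, 0, -20]
  [-17, 3, -8, 5, 0]
D(1):
  [0, -∞, 5, -5, -∞]
  [-∞, 0, -9, -13, -∞]
  [-∞, -∞, 0, -∞, -5]
  [-1, -∞, 4, 0, -20]
  [-17, 3, -8, 5, 0]
D(2):
  [0, -∞, 5, -5, -∞]
  [-∞, 0, -9, -13, -∞]
  [-∞, -∞, 0, -∞, -5]
  [-1, -∞, 4, 0, -20]
  [-17, 3, -6, 5, 0]
D(3):
  [0, -∞, 5, -5, 0]
  [-∞, 0, -9, -13, -14]
  [-∞, -∞, 0, -∞, -5]
  [-1, -∞, 4, 0, -1]
  [-17, 3, -6, 5, 0]
Detection: at round 4, diagonal entry (4, 4) turns strictly positive.
Key observation: the cycle 4->3->0->2->4 has total weight 5 + (-1) + 5 + (-5), which is strictly positive.
Answer: DIVERGES — positive cycle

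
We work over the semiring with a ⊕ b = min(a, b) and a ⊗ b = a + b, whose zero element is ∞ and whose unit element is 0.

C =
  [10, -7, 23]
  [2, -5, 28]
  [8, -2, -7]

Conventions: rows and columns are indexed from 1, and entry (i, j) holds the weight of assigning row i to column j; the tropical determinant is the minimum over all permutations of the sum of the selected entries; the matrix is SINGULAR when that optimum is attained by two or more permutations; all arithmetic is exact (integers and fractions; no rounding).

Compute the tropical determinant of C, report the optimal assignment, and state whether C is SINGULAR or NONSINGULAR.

σ = (1, 2, 3): 10 + (-5) + (-7) = -2
σ = (1, 3, 2): 10 + 28 + (-2) = 36
σ = (2, 1, 3): (-7) + 2 + (-7) = -12
σ = (2, 3, 1): (-7) + 28 + 8 = 29
σ = (3, 1, 2): 23 + 2 + (-2) = 23
σ = (3, 2, 1): 23 + (-5) + 8 = 26
Optimal value attained by: σ = (2, 1, 3).
Answer: det⊕(C) = -12; verdict: NONSINGULAR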